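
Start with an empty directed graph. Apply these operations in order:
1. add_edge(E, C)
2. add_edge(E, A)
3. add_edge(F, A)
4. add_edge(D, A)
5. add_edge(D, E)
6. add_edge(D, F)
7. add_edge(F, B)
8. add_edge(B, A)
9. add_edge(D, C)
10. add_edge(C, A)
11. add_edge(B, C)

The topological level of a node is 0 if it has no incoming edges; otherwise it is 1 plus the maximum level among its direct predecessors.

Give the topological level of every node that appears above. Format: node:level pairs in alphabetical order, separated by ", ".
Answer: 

Answer: A:4, B:2, C:3, D:0, E:1, F:1

Derivation:
Op 1: add_edge(E, C). Edges now: 1
Op 2: add_edge(E, A). Edges now: 2
Op 3: add_edge(F, A). Edges now: 3
Op 4: add_edge(D, A). Edges now: 4
Op 5: add_edge(D, E). Edges now: 5
Op 6: add_edge(D, F). Edges now: 6
Op 7: add_edge(F, B). Edges now: 7
Op 8: add_edge(B, A). Edges now: 8
Op 9: add_edge(D, C). Edges now: 9
Op 10: add_edge(C, A). Edges now: 10
Op 11: add_edge(B, C). Edges now: 11
Compute levels (Kahn BFS):
  sources (in-degree 0): D
  process D: level=0
    D->A: in-degree(A)=4, level(A)>=1
    D->C: in-degree(C)=2, level(C)>=1
    D->E: in-degree(E)=0, level(E)=1, enqueue
    D->F: in-degree(F)=0, level(F)=1, enqueue
  process E: level=1
    E->A: in-degree(A)=3, level(A)>=2
    E->C: in-degree(C)=1, level(C)>=2
  process F: level=1
    F->A: in-degree(A)=2, level(A)>=2
    F->B: in-degree(B)=0, level(B)=2, enqueue
  process B: level=2
    B->A: in-degree(A)=1, level(A)>=3
    B->C: in-degree(C)=0, level(C)=3, enqueue
  process C: level=3
    C->A: in-degree(A)=0, level(A)=4, enqueue
  process A: level=4
All levels: A:4, B:2, C:3, D:0, E:1, F:1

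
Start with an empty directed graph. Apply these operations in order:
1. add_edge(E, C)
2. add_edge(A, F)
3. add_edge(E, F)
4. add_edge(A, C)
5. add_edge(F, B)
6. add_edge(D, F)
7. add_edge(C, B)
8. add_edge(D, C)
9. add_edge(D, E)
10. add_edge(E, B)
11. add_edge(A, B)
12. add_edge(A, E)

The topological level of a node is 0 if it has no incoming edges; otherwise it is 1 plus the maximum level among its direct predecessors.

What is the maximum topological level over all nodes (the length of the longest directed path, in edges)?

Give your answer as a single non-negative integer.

Op 1: add_edge(E, C). Edges now: 1
Op 2: add_edge(A, F). Edges now: 2
Op 3: add_edge(E, F). Edges now: 3
Op 4: add_edge(A, C). Edges now: 4
Op 5: add_edge(F, B). Edges now: 5
Op 6: add_edge(D, F). Edges now: 6
Op 7: add_edge(C, B). Edges now: 7
Op 8: add_edge(D, C). Edges now: 8
Op 9: add_edge(D, E). Edges now: 9
Op 10: add_edge(E, B). Edges now: 10
Op 11: add_edge(A, B). Edges now: 11
Op 12: add_edge(A, E). Edges now: 12
Compute levels (Kahn BFS):
  sources (in-degree 0): A, D
  process A: level=0
    A->B: in-degree(B)=3, level(B)>=1
    A->C: in-degree(C)=2, level(C)>=1
    A->E: in-degree(E)=1, level(E)>=1
    A->F: in-degree(F)=2, level(F)>=1
  process D: level=0
    D->C: in-degree(C)=1, level(C)>=1
    D->E: in-degree(E)=0, level(E)=1, enqueue
    D->F: in-degree(F)=1, level(F)>=1
  process E: level=1
    E->B: in-degree(B)=2, level(B)>=2
    E->C: in-degree(C)=0, level(C)=2, enqueue
    E->F: in-degree(F)=0, level(F)=2, enqueue
  process C: level=2
    C->B: in-degree(B)=1, level(B)>=3
  process F: level=2
    F->B: in-degree(B)=0, level(B)=3, enqueue
  process B: level=3
All levels: A:0, B:3, C:2, D:0, E:1, F:2
max level = 3

Answer: 3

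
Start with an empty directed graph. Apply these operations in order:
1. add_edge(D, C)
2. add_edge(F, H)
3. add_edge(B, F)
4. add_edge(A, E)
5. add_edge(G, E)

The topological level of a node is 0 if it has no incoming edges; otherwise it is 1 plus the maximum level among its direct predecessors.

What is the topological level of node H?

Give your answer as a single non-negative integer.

Op 1: add_edge(D, C). Edges now: 1
Op 2: add_edge(F, H). Edges now: 2
Op 3: add_edge(B, F). Edges now: 3
Op 4: add_edge(A, E). Edges now: 4
Op 5: add_edge(G, E). Edges now: 5
Compute levels (Kahn BFS):
  sources (in-degree 0): A, B, D, G
  process A: level=0
    A->E: in-degree(E)=1, level(E)>=1
  process B: level=0
    B->F: in-degree(F)=0, level(F)=1, enqueue
  process D: level=0
    D->C: in-degree(C)=0, level(C)=1, enqueue
  process G: level=0
    G->E: in-degree(E)=0, level(E)=1, enqueue
  process F: level=1
    F->H: in-degree(H)=0, level(H)=2, enqueue
  process C: level=1
  process E: level=1
  process H: level=2
All levels: A:0, B:0, C:1, D:0, E:1, F:1, G:0, H:2
level(H) = 2

Answer: 2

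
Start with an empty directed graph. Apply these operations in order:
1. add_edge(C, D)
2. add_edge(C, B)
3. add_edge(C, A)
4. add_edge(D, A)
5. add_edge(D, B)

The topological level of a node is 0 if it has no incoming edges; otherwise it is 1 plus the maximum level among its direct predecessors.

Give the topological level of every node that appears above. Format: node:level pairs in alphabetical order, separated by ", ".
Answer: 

Op 1: add_edge(C, D). Edges now: 1
Op 2: add_edge(C, B). Edges now: 2
Op 3: add_edge(C, A). Edges now: 3
Op 4: add_edge(D, A). Edges now: 4
Op 5: add_edge(D, B). Edges now: 5
Compute levels (Kahn BFS):
  sources (in-degree 0): C
  process C: level=0
    C->A: in-degree(A)=1, level(A)>=1
    C->B: in-degree(B)=1, level(B)>=1
    C->D: in-degree(D)=0, level(D)=1, enqueue
  process D: level=1
    D->A: in-degree(A)=0, level(A)=2, enqueue
    D->B: in-degree(B)=0, level(B)=2, enqueue
  process A: level=2
  process B: level=2
All levels: A:2, B:2, C:0, D:1

Answer: A:2, B:2, C:0, D:1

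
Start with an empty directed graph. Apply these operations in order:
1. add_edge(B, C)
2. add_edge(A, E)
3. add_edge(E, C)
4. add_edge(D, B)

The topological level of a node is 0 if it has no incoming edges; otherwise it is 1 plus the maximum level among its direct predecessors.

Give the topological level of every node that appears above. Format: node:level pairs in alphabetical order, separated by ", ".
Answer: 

Answer: A:0, B:1, C:2, D:0, E:1

Derivation:
Op 1: add_edge(B, C). Edges now: 1
Op 2: add_edge(A, E). Edges now: 2
Op 3: add_edge(E, C). Edges now: 3
Op 4: add_edge(D, B). Edges now: 4
Compute levels (Kahn BFS):
  sources (in-degree 0): A, D
  process A: level=0
    A->E: in-degree(E)=0, level(E)=1, enqueue
  process D: level=0
    D->B: in-degree(B)=0, level(B)=1, enqueue
  process E: level=1
    E->C: in-degree(C)=1, level(C)>=2
  process B: level=1
    B->C: in-degree(C)=0, level(C)=2, enqueue
  process C: level=2
All levels: A:0, B:1, C:2, D:0, E:1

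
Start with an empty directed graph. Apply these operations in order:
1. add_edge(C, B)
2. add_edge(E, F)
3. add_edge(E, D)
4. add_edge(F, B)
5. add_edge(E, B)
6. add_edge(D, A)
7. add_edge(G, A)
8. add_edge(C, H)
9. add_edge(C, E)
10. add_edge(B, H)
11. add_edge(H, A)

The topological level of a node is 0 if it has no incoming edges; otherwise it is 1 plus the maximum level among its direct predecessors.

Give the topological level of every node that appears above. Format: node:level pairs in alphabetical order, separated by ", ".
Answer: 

Op 1: add_edge(C, B). Edges now: 1
Op 2: add_edge(E, F). Edges now: 2
Op 3: add_edge(E, D). Edges now: 3
Op 4: add_edge(F, B). Edges now: 4
Op 5: add_edge(E, B). Edges now: 5
Op 6: add_edge(D, A). Edges now: 6
Op 7: add_edge(G, A). Edges now: 7
Op 8: add_edge(C, H). Edges now: 8
Op 9: add_edge(C, E). Edges now: 9
Op 10: add_edge(B, H). Edges now: 10
Op 11: add_edge(H, A). Edges now: 11
Compute levels (Kahn BFS):
  sources (in-degree 0): C, G
  process C: level=0
    C->B: in-degree(B)=2, level(B)>=1
    C->E: in-degree(E)=0, level(E)=1, enqueue
    C->H: in-degree(H)=1, level(H)>=1
  process G: level=0
    G->A: in-degree(A)=2, level(A)>=1
  process E: level=1
    E->B: in-degree(B)=1, level(B)>=2
    E->D: in-degree(D)=0, level(D)=2, enqueue
    E->F: in-degree(F)=0, level(F)=2, enqueue
  process D: level=2
    D->A: in-degree(A)=1, level(A)>=3
  process F: level=2
    F->B: in-degree(B)=0, level(B)=3, enqueue
  process B: level=3
    B->H: in-degree(H)=0, level(H)=4, enqueue
  process H: level=4
    H->A: in-degree(A)=0, level(A)=5, enqueue
  process A: level=5
All levels: A:5, B:3, C:0, D:2, E:1, F:2, G:0, H:4

Answer: A:5, B:3, C:0, D:2, E:1, F:2, G:0, H:4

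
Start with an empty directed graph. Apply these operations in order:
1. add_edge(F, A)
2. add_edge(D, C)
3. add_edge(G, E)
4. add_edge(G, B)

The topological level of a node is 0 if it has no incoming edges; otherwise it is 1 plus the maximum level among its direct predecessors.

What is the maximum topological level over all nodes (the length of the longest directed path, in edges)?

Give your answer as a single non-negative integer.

Answer: 1

Derivation:
Op 1: add_edge(F, A). Edges now: 1
Op 2: add_edge(D, C). Edges now: 2
Op 3: add_edge(G, E). Edges now: 3
Op 4: add_edge(G, B). Edges now: 4
Compute levels (Kahn BFS):
  sources (in-degree 0): D, F, G
  process D: level=0
    D->C: in-degree(C)=0, level(C)=1, enqueue
  process F: level=0
    F->A: in-degree(A)=0, level(A)=1, enqueue
  process G: level=0
    G->B: in-degree(B)=0, level(B)=1, enqueue
    G->E: in-degree(E)=0, level(E)=1, enqueue
  process C: level=1
  process A: level=1
  process B: level=1
  process E: level=1
All levels: A:1, B:1, C:1, D:0, E:1, F:0, G:0
max level = 1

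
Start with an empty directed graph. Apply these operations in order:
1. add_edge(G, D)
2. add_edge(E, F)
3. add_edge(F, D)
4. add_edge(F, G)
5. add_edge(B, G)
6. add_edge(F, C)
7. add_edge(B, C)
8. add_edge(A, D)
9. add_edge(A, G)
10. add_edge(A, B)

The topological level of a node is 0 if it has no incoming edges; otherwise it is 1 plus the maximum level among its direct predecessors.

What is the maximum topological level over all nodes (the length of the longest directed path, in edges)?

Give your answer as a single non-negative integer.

Answer: 3

Derivation:
Op 1: add_edge(G, D). Edges now: 1
Op 2: add_edge(E, F). Edges now: 2
Op 3: add_edge(F, D). Edges now: 3
Op 4: add_edge(F, G). Edges now: 4
Op 5: add_edge(B, G). Edges now: 5
Op 6: add_edge(F, C). Edges now: 6
Op 7: add_edge(B, C). Edges now: 7
Op 8: add_edge(A, D). Edges now: 8
Op 9: add_edge(A, G). Edges now: 9
Op 10: add_edge(A, B). Edges now: 10
Compute levels (Kahn BFS):
  sources (in-degree 0): A, E
  process A: level=0
    A->B: in-degree(B)=0, level(B)=1, enqueue
    A->D: in-degree(D)=2, level(D)>=1
    A->G: in-degree(G)=2, level(G)>=1
  process E: level=0
    E->F: in-degree(F)=0, level(F)=1, enqueue
  process B: level=1
    B->C: in-degree(C)=1, level(C)>=2
    B->G: in-degree(G)=1, level(G)>=2
  process F: level=1
    F->C: in-degree(C)=0, level(C)=2, enqueue
    F->D: in-degree(D)=1, level(D)>=2
    F->G: in-degree(G)=0, level(G)=2, enqueue
  process C: level=2
  process G: level=2
    G->D: in-degree(D)=0, level(D)=3, enqueue
  process D: level=3
All levels: A:0, B:1, C:2, D:3, E:0, F:1, G:2
max level = 3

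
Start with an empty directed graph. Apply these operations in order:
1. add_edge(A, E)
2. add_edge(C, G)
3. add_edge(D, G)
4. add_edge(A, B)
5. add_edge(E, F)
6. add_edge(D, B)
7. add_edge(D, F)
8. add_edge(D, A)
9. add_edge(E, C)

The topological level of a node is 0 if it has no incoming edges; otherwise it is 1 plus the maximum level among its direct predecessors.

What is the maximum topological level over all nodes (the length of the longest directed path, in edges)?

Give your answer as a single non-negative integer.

Answer: 4

Derivation:
Op 1: add_edge(A, E). Edges now: 1
Op 2: add_edge(C, G). Edges now: 2
Op 3: add_edge(D, G). Edges now: 3
Op 4: add_edge(A, B). Edges now: 4
Op 5: add_edge(E, F). Edges now: 5
Op 6: add_edge(D, B). Edges now: 6
Op 7: add_edge(D, F). Edges now: 7
Op 8: add_edge(D, A). Edges now: 8
Op 9: add_edge(E, C). Edges now: 9
Compute levels (Kahn BFS):
  sources (in-degree 0): D
  process D: level=0
    D->A: in-degree(A)=0, level(A)=1, enqueue
    D->B: in-degree(B)=1, level(B)>=1
    D->F: in-degree(F)=1, level(F)>=1
    D->G: in-degree(G)=1, level(G)>=1
  process A: level=1
    A->B: in-degree(B)=0, level(B)=2, enqueue
    A->E: in-degree(E)=0, level(E)=2, enqueue
  process B: level=2
  process E: level=2
    E->C: in-degree(C)=0, level(C)=3, enqueue
    E->F: in-degree(F)=0, level(F)=3, enqueue
  process C: level=3
    C->G: in-degree(G)=0, level(G)=4, enqueue
  process F: level=3
  process G: level=4
All levels: A:1, B:2, C:3, D:0, E:2, F:3, G:4
max level = 4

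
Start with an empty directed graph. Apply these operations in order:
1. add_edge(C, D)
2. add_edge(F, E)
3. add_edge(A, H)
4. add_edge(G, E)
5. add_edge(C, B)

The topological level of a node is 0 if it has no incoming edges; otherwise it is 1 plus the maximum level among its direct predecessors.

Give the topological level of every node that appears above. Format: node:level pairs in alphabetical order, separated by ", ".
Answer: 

Op 1: add_edge(C, D). Edges now: 1
Op 2: add_edge(F, E). Edges now: 2
Op 3: add_edge(A, H). Edges now: 3
Op 4: add_edge(G, E). Edges now: 4
Op 5: add_edge(C, B). Edges now: 5
Compute levels (Kahn BFS):
  sources (in-degree 0): A, C, F, G
  process A: level=0
    A->H: in-degree(H)=0, level(H)=1, enqueue
  process C: level=0
    C->B: in-degree(B)=0, level(B)=1, enqueue
    C->D: in-degree(D)=0, level(D)=1, enqueue
  process F: level=0
    F->E: in-degree(E)=1, level(E)>=1
  process G: level=0
    G->E: in-degree(E)=0, level(E)=1, enqueue
  process H: level=1
  process B: level=1
  process D: level=1
  process E: level=1
All levels: A:0, B:1, C:0, D:1, E:1, F:0, G:0, H:1

Answer: A:0, B:1, C:0, D:1, E:1, F:0, G:0, H:1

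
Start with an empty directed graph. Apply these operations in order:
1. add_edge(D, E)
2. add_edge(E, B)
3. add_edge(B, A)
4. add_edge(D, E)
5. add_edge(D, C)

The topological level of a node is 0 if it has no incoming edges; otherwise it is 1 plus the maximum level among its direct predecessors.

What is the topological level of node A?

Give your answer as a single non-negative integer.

Op 1: add_edge(D, E). Edges now: 1
Op 2: add_edge(E, B). Edges now: 2
Op 3: add_edge(B, A). Edges now: 3
Op 4: add_edge(D, E) (duplicate, no change). Edges now: 3
Op 5: add_edge(D, C). Edges now: 4
Compute levels (Kahn BFS):
  sources (in-degree 0): D
  process D: level=0
    D->C: in-degree(C)=0, level(C)=1, enqueue
    D->E: in-degree(E)=0, level(E)=1, enqueue
  process C: level=1
  process E: level=1
    E->B: in-degree(B)=0, level(B)=2, enqueue
  process B: level=2
    B->A: in-degree(A)=0, level(A)=3, enqueue
  process A: level=3
All levels: A:3, B:2, C:1, D:0, E:1
level(A) = 3

Answer: 3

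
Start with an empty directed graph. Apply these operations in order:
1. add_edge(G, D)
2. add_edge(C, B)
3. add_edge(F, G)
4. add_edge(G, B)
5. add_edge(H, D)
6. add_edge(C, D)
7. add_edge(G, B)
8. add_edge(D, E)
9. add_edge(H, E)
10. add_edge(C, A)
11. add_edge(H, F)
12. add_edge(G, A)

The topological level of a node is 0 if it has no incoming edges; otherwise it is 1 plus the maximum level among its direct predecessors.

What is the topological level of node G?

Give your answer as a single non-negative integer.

Answer: 2

Derivation:
Op 1: add_edge(G, D). Edges now: 1
Op 2: add_edge(C, B). Edges now: 2
Op 3: add_edge(F, G). Edges now: 3
Op 4: add_edge(G, B). Edges now: 4
Op 5: add_edge(H, D). Edges now: 5
Op 6: add_edge(C, D). Edges now: 6
Op 7: add_edge(G, B) (duplicate, no change). Edges now: 6
Op 8: add_edge(D, E). Edges now: 7
Op 9: add_edge(H, E). Edges now: 8
Op 10: add_edge(C, A). Edges now: 9
Op 11: add_edge(H, F). Edges now: 10
Op 12: add_edge(G, A). Edges now: 11
Compute levels (Kahn BFS):
  sources (in-degree 0): C, H
  process C: level=0
    C->A: in-degree(A)=1, level(A)>=1
    C->B: in-degree(B)=1, level(B)>=1
    C->D: in-degree(D)=2, level(D)>=1
  process H: level=0
    H->D: in-degree(D)=1, level(D)>=1
    H->E: in-degree(E)=1, level(E)>=1
    H->F: in-degree(F)=0, level(F)=1, enqueue
  process F: level=1
    F->G: in-degree(G)=0, level(G)=2, enqueue
  process G: level=2
    G->A: in-degree(A)=0, level(A)=3, enqueue
    G->B: in-degree(B)=0, level(B)=3, enqueue
    G->D: in-degree(D)=0, level(D)=3, enqueue
  process A: level=3
  process B: level=3
  process D: level=3
    D->E: in-degree(E)=0, level(E)=4, enqueue
  process E: level=4
All levels: A:3, B:3, C:0, D:3, E:4, F:1, G:2, H:0
level(G) = 2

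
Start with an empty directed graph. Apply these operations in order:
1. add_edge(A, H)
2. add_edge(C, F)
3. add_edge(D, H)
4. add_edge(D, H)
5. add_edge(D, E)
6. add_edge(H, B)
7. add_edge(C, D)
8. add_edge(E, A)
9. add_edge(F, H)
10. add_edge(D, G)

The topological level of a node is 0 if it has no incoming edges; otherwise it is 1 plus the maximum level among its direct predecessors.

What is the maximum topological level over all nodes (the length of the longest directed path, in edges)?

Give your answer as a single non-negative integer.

Op 1: add_edge(A, H). Edges now: 1
Op 2: add_edge(C, F). Edges now: 2
Op 3: add_edge(D, H). Edges now: 3
Op 4: add_edge(D, H) (duplicate, no change). Edges now: 3
Op 5: add_edge(D, E). Edges now: 4
Op 6: add_edge(H, B). Edges now: 5
Op 7: add_edge(C, D). Edges now: 6
Op 8: add_edge(E, A). Edges now: 7
Op 9: add_edge(F, H). Edges now: 8
Op 10: add_edge(D, G). Edges now: 9
Compute levels (Kahn BFS):
  sources (in-degree 0): C
  process C: level=0
    C->D: in-degree(D)=0, level(D)=1, enqueue
    C->F: in-degree(F)=0, level(F)=1, enqueue
  process D: level=1
    D->E: in-degree(E)=0, level(E)=2, enqueue
    D->G: in-degree(G)=0, level(G)=2, enqueue
    D->H: in-degree(H)=2, level(H)>=2
  process F: level=1
    F->H: in-degree(H)=1, level(H)>=2
  process E: level=2
    E->A: in-degree(A)=0, level(A)=3, enqueue
  process G: level=2
  process A: level=3
    A->H: in-degree(H)=0, level(H)=4, enqueue
  process H: level=4
    H->B: in-degree(B)=0, level(B)=5, enqueue
  process B: level=5
All levels: A:3, B:5, C:0, D:1, E:2, F:1, G:2, H:4
max level = 5

Answer: 5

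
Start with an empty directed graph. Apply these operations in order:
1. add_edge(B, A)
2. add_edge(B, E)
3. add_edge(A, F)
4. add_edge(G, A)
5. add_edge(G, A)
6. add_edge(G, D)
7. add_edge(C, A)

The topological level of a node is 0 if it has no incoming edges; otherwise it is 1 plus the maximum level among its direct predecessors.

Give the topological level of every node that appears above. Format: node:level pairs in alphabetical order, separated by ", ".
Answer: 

Op 1: add_edge(B, A). Edges now: 1
Op 2: add_edge(B, E). Edges now: 2
Op 3: add_edge(A, F). Edges now: 3
Op 4: add_edge(G, A). Edges now: 4
Op 5: add_edge(G, A) (duplicate, no change). Edges now: 4
Op 6: add_edge(G, D). Edges now: 5
Op 7: add_edge(C, A). Edges now: 6
Compute levels (Kahn BFS):
  sources (in-degree 0): B, C, G
  process B: level=0
    B->A: in-degree(A)=2, level(A)>=1
    B->E: in-degree(E)=0, level(E)=1, enqueue
  process C: level=0
    C->A: in-degree(A)=1, level(A)>=1
  process G: level=0
    G->A: in-degree(A)=0, level(A)=1, enqueue
    G->D: in-degree(D)=0, level(D)=1, enqueue
  process E: level=1
  process A: level=1
    A->F: in-degree(F)=0, level(F)=2, enqueue
  process D: level=1
  process F: level=2
All levels: A:1, B:0, C:0, D:1, E:1, F:2, G:0

Answer: A:1, B:0, C:0, D:1, E:1, F:2, G:0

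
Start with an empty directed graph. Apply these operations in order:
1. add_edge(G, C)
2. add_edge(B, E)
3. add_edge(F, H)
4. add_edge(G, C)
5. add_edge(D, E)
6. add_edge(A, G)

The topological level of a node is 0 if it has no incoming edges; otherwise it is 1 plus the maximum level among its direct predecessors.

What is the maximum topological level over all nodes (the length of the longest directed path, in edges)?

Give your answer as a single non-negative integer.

Answer: 2

Derivation:
Op 1: add_edge(G, C). Edges now: 1
Op 2: add_edge(B, E). Edges now: 2
Op 3: add_edge(F, H). Edges now: 3
Op 4: add_edge(G, C) (duplicate, no change). Edges now: 3
Op 5: add_edge(D, E). Edges now: 4
Op 6: add_edge(A, G). Edges now: 5
Compute levels (Kahn BFS):
  sources (in-degree 0): A, B, D, F
  process A: level=0
    A->G: in-degree(G)=0, level(G)=1, enqueue
  process B: level=0
    B->E: in-degree(E)=1, level(E)>=1
  process D: level=0
    D->E: in-degree(E)=0, level(E)=1, enqueue
  process F: level=0
    F->H: in-degree(H)=0, level(H)=1, enqueue
  process G: level=1
    G->C: in-degree(C)=0, level(C)=2, enqueue
  process E: level=1
  process H: level=1
  process C: level=2
All levels: A:0, B:0, C:2, D:0, E:1, F:0, G:1, H:1
max level = 2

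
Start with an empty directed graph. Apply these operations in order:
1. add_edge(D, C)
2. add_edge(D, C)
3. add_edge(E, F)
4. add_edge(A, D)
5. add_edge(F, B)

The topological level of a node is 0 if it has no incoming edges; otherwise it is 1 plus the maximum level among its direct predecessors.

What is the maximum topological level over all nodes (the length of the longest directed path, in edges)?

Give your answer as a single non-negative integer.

Op 1: add_edge(D, C). Edges now: 1
Op 2: add_edge(D, C) (duplicate, no change). Edges now: 1
Op 3: add_edge(E, F). Edges now: 2
Op 4: add_edge(A, D). Edges now: 3
Op 5: add_edge(F, B). Edges now: 4
Compute levels (Kahn BFS):
  sources (in-degree 0): A, E
  process A: level=0
    A->D: in-degree(D)=0, level(D)=1, enqueue
  process E: level=0
    E->F: in-degree(F)=0, level(F)=1, enqueue
  process D: level=1
    D->C: in-degree(C)=0, level(C)=2, enqueue
  process F: level=1
    F->B: in-degree(B)=0, level(B)=2, enqueue
  process C: level=2
  process B: level=2
All levels: A:0, B:2, C:2, D:1, E:0, F:1
max level = 2

Answer: 2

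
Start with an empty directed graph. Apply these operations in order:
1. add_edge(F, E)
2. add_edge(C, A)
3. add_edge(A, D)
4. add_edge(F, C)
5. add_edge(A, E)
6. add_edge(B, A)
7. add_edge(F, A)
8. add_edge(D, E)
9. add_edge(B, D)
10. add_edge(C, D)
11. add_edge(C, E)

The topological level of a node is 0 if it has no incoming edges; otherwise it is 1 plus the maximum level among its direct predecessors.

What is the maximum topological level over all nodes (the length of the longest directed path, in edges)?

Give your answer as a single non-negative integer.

Answer: 4

Derivation:
Op 1: add_edge(F, E). Edges now: 1
Op 2: add_edge(C, A). Edges now: 2
Op 3: add_edge(A, D). Edges now: 3
Op 4: add_edge(F, C). Edges now: 4
Op 5: add_edge(A, E). Edges now: 5
Op 6: add_edge(B, A). Edges now: 6
Op 7: add_edge(F, A). Edges now: 7
Op 8: add_edge(D, E). Edges now: 8
Op 9: add_edge(B, D). Edges now: 9
Op 10: add_edge(C, D). Edges now: 10
Op 11: add_edge(C, E). Edges now: 11
Compute levels (Kahn BFS):
  sources (in-degree 0): B, F
  process B: level=0
    B->A: in-degree(A)=2, level(A)>=1
    B->D: in-degree(D)=2, level(D)>=1
  process F: level=0
    F->A: in-degree(A)=1, level(A)>=1
    F->C: in-degree(C)=0, level(C)=1, enqueue
    F->E: in-degree(E)=3, level(E)>=1
  process C: level=1
    C->A: in-degree(A)=0, level(A)=2, enqueue
    C->D: in-degree(D)=1, level(D)>=2
    C->E: in-degree(E)=2, level(E)>=2
  process A: level=2
    A->D: in-degree(D)=0, level(D)=3, enqueue
    A->E: in-degree(E)=1, level(E)>=3
  process D: level=3
    D->E: in-degree(E)=0, level(E)=4, enqueue
  process E: level=4
All levels: A:2, B:0, C:1, D:3, E:4, F:0
max level = 4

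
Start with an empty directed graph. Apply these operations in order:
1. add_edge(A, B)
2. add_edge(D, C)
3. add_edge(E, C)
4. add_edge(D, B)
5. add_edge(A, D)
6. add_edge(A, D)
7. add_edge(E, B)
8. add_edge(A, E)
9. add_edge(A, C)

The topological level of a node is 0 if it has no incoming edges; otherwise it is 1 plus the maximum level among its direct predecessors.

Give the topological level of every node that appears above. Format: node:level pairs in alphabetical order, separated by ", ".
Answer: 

Answer: A:0, B:2, C:2, D:1, E:1

Derivation:
Op 1: add_edge(A, B). Edges now: 1
Op 2: add_edge(D, C). Edges now: 2
Op 3: add_edge(E, C). Edges now: 3
Op 4: add_edge(D, B). Edges now: 4
Op 5: add_edge(A, D). Edges now: 5
Op 6: add_edge(A, D) (duplicate, no change). Edges now: 5
Op 7: add_edge(E, B). Edges now: 6
Op 8: add_edge(A, E). Edges now: 7
Op 9: add_edge(A, C). Edges now: 8
Compute levels (Kahn BFS):
  sources (in-degree 0): A
  process A: level=0
    A->B: in-degree(B)=2, level(B)>=1
    A->C: in-degree(C)=2, level(C)>=1
    A->D: in-degree(D)=0, level(D)=1, enqueue
    A->E: in-degree(E)=0, level(E)=1, enqueue
  process D: level=1
    D->B: in-degree(B)=1, level(B)>=2
    D->C: in-degree(C)=1, level(C)>=2
  process E: level=1
    E->B: in-degree(B)=0, level(B)=2, enqueue
    E->C: in-degree(C)=0, level(C)=2, enqueue
  process B: level=2
  process C: level=2
All levels: A:0, B:2, C:2, D:1, E:1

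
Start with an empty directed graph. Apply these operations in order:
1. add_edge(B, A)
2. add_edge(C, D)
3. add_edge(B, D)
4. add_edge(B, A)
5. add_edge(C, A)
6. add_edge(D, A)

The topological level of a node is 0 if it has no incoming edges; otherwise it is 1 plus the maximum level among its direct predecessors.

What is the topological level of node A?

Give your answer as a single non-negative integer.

Op 1: add_edge(B, A). Edges now: 1
Op 2: add_edge(C, D). Edges now: 2
Op 3: add_edge(B, D). Edges now: 3
Op 4: add_edge(B, A) (duplicate, no change). Edges now: 3
Op 5: add_edge(C, A). Edges now: 4
Op 6: add_edge(D, A). Edges now: 5
Compute levels (Kahn BFS):
  sources (in-degree 0): B, C
  process B: level=0
    B->A: in-degree(A)=2, level(A)>=1
    B->D: in-degree(D)=1, level(D)>=1
  process C: level=0
    C->A: in-degree(A)=1, level(A)>=1
    C->D: in-degree(D)=0, level(D)=1, enqueue
  process D: level=1
    D->A: in-degree(A)=0, level(A)=2, enqueue
  process A: level=2
All levels: A:2, B:0, C:0, D:1
level(A) = 2

Answer: 2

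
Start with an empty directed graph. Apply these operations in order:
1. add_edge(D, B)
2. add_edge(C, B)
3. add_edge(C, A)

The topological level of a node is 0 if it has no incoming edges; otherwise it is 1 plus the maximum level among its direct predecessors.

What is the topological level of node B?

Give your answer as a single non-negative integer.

Answer: 1

Derivation:
Op 1: add_edge(D, B). Edges now: 1
Op 2: add_edge(C, B). Edges now: 2
Op 3: add_edge(C, A). Edges now: 3
Compute levels (Kahn BFS):
  sources (in-degree 0): C, D
  process C: level=0
    C->A: in-degree(A)=0, level(A)=1, enqueue
    C->B: in-degree(B)=1, level(B)>=1
  process D: level=0
    D->B: in-degree(B)=0, level(B)=1, enqueue
  process A: level=1
  process B: level=1
All levels: A:1, B:1, C:0, D:0
level(B) = 1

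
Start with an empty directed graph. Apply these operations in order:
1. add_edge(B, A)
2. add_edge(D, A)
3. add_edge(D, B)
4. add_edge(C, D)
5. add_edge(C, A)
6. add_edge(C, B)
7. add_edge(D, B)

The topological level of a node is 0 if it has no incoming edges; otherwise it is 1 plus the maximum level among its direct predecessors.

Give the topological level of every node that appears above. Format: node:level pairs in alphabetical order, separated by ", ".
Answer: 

Answer: A:3, B:2, C:0, D:1

Derivation:
Op 1: add_edge(B, A). Edges now: 1
Op 2: add_edge(D, A). Edges now: 2
Op 3: add_edge(D, B). Edges now: 3
Op 4: add_edge(C, D). Edges now: 4
Op 5: add_edge(C, A). Edges now: 5
Op 6: add_edge(C, B). Edges now: 6
Op 7: add_edge(D, B) (duplicate, no change). Edges now: 6
Compute levels (Kahn BFS):
  sources (in-degree 0): C
  process C: level=0
    C->A: in-degree(A)=2, level(A)>=1
    C->B: in-degree(B)=1, level(B)>=1
    C->D: in-degree(D)=0, level(D)=1, enqueue
  process D: level=1
    D->A: in-degree(A)=1, level(A)>=2
    D->B: in-degree(B)=0, level(B)=2, enqueue
  process B: level=2
    B->A: in-degree(A)=0, level(A)=3, enqueue
  process A: level=3
All levels: A:3, B:2, C:0, D:1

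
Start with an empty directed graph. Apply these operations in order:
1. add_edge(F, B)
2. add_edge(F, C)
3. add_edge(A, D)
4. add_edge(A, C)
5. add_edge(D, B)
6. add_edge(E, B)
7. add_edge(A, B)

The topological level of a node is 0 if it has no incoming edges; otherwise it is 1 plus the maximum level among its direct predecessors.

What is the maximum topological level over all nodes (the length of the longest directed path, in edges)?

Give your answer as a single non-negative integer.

Op 1: add_edge(F, B). Edges now: 1
Op 2: add_edge(F, C). Edges now: 2
Op 3: add_edge(A, D). Edges now: 3
Op 4: add_edge(A, C). Edges now: 4
Op 5: add_edge(D, B). Edges now: 5
Op 6: add_edge(E, B). Edges now: 6
Op 7: add_edge(A, B). Edges now: 7
Compute levels (Kahn BFS):
  sources (in-degree 0): A, E, F
  process A: level=0
    A->B: in-degree(B)=3, level(B)>=1
    A->C: in-degree(C)=1, level(C)>=1
    A->D: in-degree(D)=0, level(D)=1, enqueue
  process E: level=0
    E->B: in-degree(B)=2, level(B)>=1
  process F: level=0
    F->B: in-degree(B)=1, level(B)>=1
    F->C: in-degree(C)=0, level(C)=1, enqueue
  process D: level=1
    D->B: in-degree(B)=0, level(B)=2, enqueue
  process C: level=1
  process B: level=2
All levels: A:0, B:2, C:1, D:1, E:0, F:0
max level = 2

Answer: 2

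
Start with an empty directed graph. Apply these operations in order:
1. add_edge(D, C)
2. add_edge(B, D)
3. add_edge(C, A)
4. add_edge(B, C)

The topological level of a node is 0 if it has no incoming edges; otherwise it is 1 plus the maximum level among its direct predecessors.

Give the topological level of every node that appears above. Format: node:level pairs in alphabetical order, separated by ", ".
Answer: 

Answer: A:3, B:0, C:2, D:1

Derivation:
Op 1: add_edge(D, C). Edges now: 1
Op 2: add_edge(B, D). Edges now: 2
Op 3: add_edge(C, A). Edges now: 3
Op 4: add_edge(B, C). Edges now: 4
Compute levels (Kahn BFS):
  sources (in-degree 0): B
  process B: level=0
    B->C: in-degree(C)=1, level(C)>=1
    B->D: in-degree(D)=0, level(D)=1, enqueue
  process D: level=1
    D->C: in-degree(C)=0, level(C)=2, enqueue
  process C: level=2
    C->A: in-degree(A)=0, level(A)=3, enqueue
  process A: level=3
All levels: A:3, B:0, C:2, D:1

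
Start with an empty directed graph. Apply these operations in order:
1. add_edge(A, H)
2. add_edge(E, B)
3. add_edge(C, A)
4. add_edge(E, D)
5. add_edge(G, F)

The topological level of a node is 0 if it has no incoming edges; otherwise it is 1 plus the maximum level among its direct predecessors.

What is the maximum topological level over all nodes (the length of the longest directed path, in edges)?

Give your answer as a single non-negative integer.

Answer: 2

Derivation:
Op 1: add_edge(A, H). Edges now: 1
Op 2: add_edge(E, B). Edges now: 2
Op 3: add_edge(C, A). Edges now: 3
Op 4: add_edge(E, D). Edges now: 4
Op 5: add_edge(G, F). Edges now: 5
Compute levels (Kahn BFS):
  sources (in-degree 0): C, E, G
  process C: level=0
    C->A: in-degree(A)=0, level(A)=1, enqueue
  process E: level=0
    E->B: in-degree(B)=0, level(B)=1, enqueue
    E->D: in-degree(D)=0, level(D)=1, enqueue
  process G: level=0
    G->F: in-degree(F)=0, level(F)=1, enqueue
  process A: level=1
    A->H: in-degree(H)=0, level(H)=2, enqueue
  process B: level=1
  process D: level=1
  process F: level=1
  process H: level=2
All levels: A:1, B:1, C:0, D:1, E:0, F:1, G:0, H:2
max level = 2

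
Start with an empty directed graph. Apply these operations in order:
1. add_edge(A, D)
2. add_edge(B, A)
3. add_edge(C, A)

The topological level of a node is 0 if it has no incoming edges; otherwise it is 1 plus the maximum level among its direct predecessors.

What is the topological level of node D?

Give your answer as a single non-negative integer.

Answer: 2

Derivation:
Op 1: add_edge(A, D). Edges now: 1
Op 2: add_edge(B, A). Edges now: 2
Op 3: add_edge(C, A). Edges now: 3
Compute levels (Kahn BFS):
  sources (in-degree 0): B, C
  process B: level=0
    B->A: in-degree(A)=1, level(A)>=1
  process C: level=0
    C->A: in-degree(A)=0, level(A)=1, enqueue
  process A: level=1
    A->D: in-degree(D)=0, level(D)=2, enqueue
  process D: level=2
All levels: A:1, B:0, C:0, D:2
level(D) = 2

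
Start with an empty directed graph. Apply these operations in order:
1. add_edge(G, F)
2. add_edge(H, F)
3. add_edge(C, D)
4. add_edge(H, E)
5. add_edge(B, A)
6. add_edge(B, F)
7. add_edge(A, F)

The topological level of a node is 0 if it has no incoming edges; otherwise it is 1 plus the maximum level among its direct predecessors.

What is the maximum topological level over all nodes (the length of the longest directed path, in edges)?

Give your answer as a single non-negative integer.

Op 1: add_edge(G, F). Edges now: 1
Op 2: add_edge(H, F). Edges now: 2
Op 3: add_edge(C, D). Edges now: 3
Op 4: add_edge(H, E). Edges now: 4
Op 5: add_edge(B, A). Edges now: 5
Op 6: add_edge(B, F). Edges now: 6
Op 7: add_edge(A, F). Edges now: 7
Compute levels (Kahn BFS):
  sources (in-degree 0): B, C, G, H
  process B: level=0
    B->A: in-degree(A)=0, level(A)=1, enqueue
    B->F: in-degree(F)=3, level(F)>=1
  process C: level=0
    C->D: in-degree(D)=0, level(D)=1, enqueue
  process G: level=0
    G->F: in-degree(F)=2, level(F)>=1
  process H: level=0
    H->E: in-degree(E)=0, level(E)=1, enqueue
    H->F: in-degree(F)=1, level(F)>=1
  process A: level=1
    A->F: in-degree(F)=0, level(F)=2, enqueue
  process D: level=1
  process E: level=1
  process F: level=2
All levels: A:1, B:0, C:0, D:1, E:1, F:2, G:0, H:0
max level = 2

Answer: 2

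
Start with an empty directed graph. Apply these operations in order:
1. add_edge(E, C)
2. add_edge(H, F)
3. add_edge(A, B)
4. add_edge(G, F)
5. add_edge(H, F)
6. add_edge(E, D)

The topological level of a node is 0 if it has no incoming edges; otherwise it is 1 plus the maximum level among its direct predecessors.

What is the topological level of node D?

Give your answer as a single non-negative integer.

Answer: 1

Derivation:
Op 1: add_edge(E, C). Edges now: 1
Op 2: add_edge(H, F). Edges now: 2
Op 3: add_edge(A, B). Edges now: 3
Op 4: add_edge(G, F). Edges now: 4
Op 5: add_edge(H, F) (duplicate, no change). Edges now: 4
Op 6: add_edge(E, D). Edges now: 5
Compute levels (Kahn BFS):
  sources (in-degree 0): A, E, G, H
  process A: level=0
    A->B: in-degree(B)=0, level(B)=1, enqueue
  process E: level=0
    E->C: in-degree(C)=0, level(C)=1, enqueue
    E->D: in-degree(D)=0, level(D)=1, enqueue
  process G: level=0
    G->F: in-degree(F)=1, level(F)>=1
  process H: level=0
    H->F: in-degree(F)=0, level(F)=1, enqueue
  process B: level=1
  process C: level=1
  process D: level=1
  process F: level=1
All levels: A:0, B:1, C:1, D:1, E:0, F:1, G:0, H:0
level(D) = 1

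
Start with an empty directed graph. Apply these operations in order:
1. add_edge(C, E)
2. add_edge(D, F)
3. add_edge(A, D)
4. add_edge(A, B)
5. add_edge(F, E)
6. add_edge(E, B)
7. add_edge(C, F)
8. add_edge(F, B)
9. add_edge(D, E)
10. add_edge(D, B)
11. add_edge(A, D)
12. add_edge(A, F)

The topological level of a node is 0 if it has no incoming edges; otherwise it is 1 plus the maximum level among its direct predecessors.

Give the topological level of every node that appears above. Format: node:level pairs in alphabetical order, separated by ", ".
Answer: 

Answer: A:0, B:4, C:0, D:1, E:3, F:2

Derivation:
Op 1: add_edge(C, E). Edges now: 1
Op 2: add_edge(D, F). Edges now: 2
Op 3: add_edge(A, D). Edges now: 3
Op 4: add_edge(A, B). Edges now: 4
Op 5: add_edge(F, E). Edges now: 5
Op 6: add_edge(E, B). Edges now: 6
Op 7: add_edge(C, F). Edges now: 7
Op 8: add_edge(F, B). Edges now: 8
Op 9: add_edge(D, E). Edges now: 9
Op 10: add_edge(D, B). Edges now: 10
Op 11: add_edge(A, D) (duplicate, no change). Edges now: 10
Op 12: add_edge(A, F). Edges now: 11
Compute levels (Kahn BFS):
  sources (in-degree 0): A, C
  process A: level=0
    A->B: in-degree(B)=3, level(B)>=1
    A->D: in-degree(D)=0, level(D)=1, enqueue
    A->F: in-degree(F)=2, level(F)>=1
  process C: level=0
    C->E: in-degree(E)=2, level(E)>=1
    C->F: in-degree(F)=1, level(F)>=1
  process D: level=1
    D->B: in-degree(B)=2, level(B)>=2
    D->E: in-degree(E)=1, level(E)>=2
    D->F: in-degree(F)=0, level(F)=2, enqueue
  process F: level=2
    F->B: in-degree(B)=1, level(B)>=3
    F->E: in-degree(E)=0, level(E)=3, enqueue
  process E: level=3
    E->B: in-degree(B)=0, level(B)=4, enqueue
  process B: level=4
All levels: A:0, B:4, C:0, D:1, E:3, F:2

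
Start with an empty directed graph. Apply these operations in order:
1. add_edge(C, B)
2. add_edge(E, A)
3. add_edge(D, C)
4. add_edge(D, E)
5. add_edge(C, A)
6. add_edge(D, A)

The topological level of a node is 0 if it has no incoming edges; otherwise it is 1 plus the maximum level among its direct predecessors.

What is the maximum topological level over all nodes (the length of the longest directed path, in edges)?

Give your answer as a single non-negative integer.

Answer: 2

Derivation:
Op 1: add_edge(C, B). Edges now: 1
Op 2: add_edge(E, A). Edges now: 2
Op 3: add_edge(D, C). Edges now: 3
Op 4: add_edge(D, E). Edges now: 4
Op 5: add_edge(C, A). Edges now: 5
Op 6: add_edge(D, A). Edges now: 6
Compute levels (Kahn BFS):
  sources (in-degree 0): D
  process D: level=0
    D->A: in-degree(A)=2, level(A)>=1
    D->C: in-degree(C)=0, level(C)=1, enqueue
    D->E: in-degree(E)=0, level(E)=1, enqueue
  process C: level=1
    C->A: in-degree(A)=1, level(A)>=2
    C->B: in-degree(B)=0, level(B)=2, enqueue
  process E: level=1
    E->A: in-degree(A)=0, level(A)=2, enqueue
  process B: level=2
  process A: level=2
All levels: A:2, B:2, C:1, D:0, E:1
max level = 2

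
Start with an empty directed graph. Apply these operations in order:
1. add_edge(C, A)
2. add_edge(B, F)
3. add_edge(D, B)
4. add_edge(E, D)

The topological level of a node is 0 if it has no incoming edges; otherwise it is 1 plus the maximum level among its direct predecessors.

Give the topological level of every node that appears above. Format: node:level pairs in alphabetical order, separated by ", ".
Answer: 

Answer: A:1, B:2, C:0, D:1, E:0, F:3

Derivation:
Op 1: add_edge(C, A). Edges now: 1
Op 2: add_edge(B, F). Edges now: 2
Op 3: add_edge(D, B). Edges now: 3
Op 4: add_edge(E, D). Edges now: 4
Compute levels (Kahn BFS):
  sources (in-degree 0): C, E
  process C: level=0
    C->A: in-degree(A)=0, level(A)=1, enqueue
  process E: level=0
    E->D: in-degree(D)=0, level(D)=1, enqueue
  process A: level=1
  process D: level=1
    D->B: in-degree(B)=0, level(B)=2, enqueue
  process B: level=2
    B->F: in-degree(F)=0, level(F)=3, enqueue
  process F: level=3
All levels: A:1, B:2, C:0, D:1, E:0, F:3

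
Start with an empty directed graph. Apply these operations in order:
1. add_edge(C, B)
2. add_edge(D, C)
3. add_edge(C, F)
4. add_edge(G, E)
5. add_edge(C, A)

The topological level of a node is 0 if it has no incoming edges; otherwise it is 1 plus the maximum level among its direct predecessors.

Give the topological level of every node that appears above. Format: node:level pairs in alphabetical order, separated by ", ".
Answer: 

Op 1: add_edge(C, B). Edges now: 1
Op 2: add_edge(D, C). Edges now: 2
Op 3: add_edge(C, F). Edges now: 3
Op 4: add_edge(G, E). Edges now: 4
Op 5: add_edge(C, A). Edges now: 5
Compute levels (Kahn BFS):
  sources (in-degree 0): D, G
  process D: level=0
    D->C: in-degree(C)=0, level(C)=1, enqueue
  process G: level=0
    G->E: in-degree(E)=0, level(E)=1, enqueue
  process C: level=1
    C->A: in-degree(A)=0, level(A)=2, enqueue
    C->B: in-degree(B)=0, level(B)=2, enqueue
    C->F: in-degree(F)=0, level(F)=2, enqueue
  process E: level=1
  process A: level=2
  process B: level=2
  process F: level=2
All levels: A:2, B:2, C:1, D:0, E:1, F:2, G:0

Answer: A:2, B:2, C:1, D:0, E:1, F:2, G:0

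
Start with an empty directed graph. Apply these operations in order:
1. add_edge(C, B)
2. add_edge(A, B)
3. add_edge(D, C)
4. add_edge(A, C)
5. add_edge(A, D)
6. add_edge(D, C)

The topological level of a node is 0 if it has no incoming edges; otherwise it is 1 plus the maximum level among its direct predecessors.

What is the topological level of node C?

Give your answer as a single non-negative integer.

Answer: 2

Derivation:
Op 1: add_edge(C, B). Edges now: 1
Op 2: add_edge(A, B). Edges now: 2
Op 3: add_edge(D, C). Edges now: 3
Op 4: add_edge(A, C). Edges now: 4
Op 5: add_edge(A, D). Edges now: 5
Op 6: add_edge(D, C) (duplicate, no change). Edges now: 5
Compute levels (Kahn BFS):
  sources (in-degree 0): A
  process A: level=0
    A->B: in-degree(B)=1, level(B)>=1
    A->C: in-degree(C)=1, level(C)>=1
    A->D: in-degree(D)=0, level(D)=1, enqueue
  process D: level=1
    D->C: in-degree(C)=0, level(C)=2, enqueue
  process C: level=2
    C->B: in-degree(B)=0, level(B)=3, enqueue
  process B: level=3
All levels: A:0, B:3, C:2, D:1
level(C) = 2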